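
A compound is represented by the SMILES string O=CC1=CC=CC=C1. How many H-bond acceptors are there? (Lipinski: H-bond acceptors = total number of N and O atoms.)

1

N atoms: 0; O atoms: 1.
Lipinski HBA = 0 + 1 = 1.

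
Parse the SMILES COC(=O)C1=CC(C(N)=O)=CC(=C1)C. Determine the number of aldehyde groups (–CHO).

Scan the SMILES for the aldehyde motif — none present.
Groups that are present: 1 amide, 1 ester.

0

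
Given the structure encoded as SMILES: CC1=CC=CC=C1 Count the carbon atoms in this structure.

7

Count every carbon token in the SMILES (each C, including those in ring-closure positions and inside branches).
Carbon count: 7.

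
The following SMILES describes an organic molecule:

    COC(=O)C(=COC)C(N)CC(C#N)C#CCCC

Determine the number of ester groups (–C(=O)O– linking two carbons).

The ester motif appears at heavy-atom position 3 in the SMILES.
Other groups present: 1 alkene, 1 alkyne, 1 ether, 1 nitrile, 1 primary amine.
Ester count: 1.

1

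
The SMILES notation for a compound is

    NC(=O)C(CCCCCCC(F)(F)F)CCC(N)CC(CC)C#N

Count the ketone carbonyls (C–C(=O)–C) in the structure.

0

Scan the SMILES for the ketone motif — none present.
Groups that are present: 1 amide, 1 nitrile, 1 primary amine.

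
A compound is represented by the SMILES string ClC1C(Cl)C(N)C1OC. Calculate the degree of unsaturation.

1

Molecular formula: C5H9Cl2NO.
DoU = (2C + 2 + N − H − X) / 2, where X is the halogen count and O/S are ignored.
    = (2·5 + 2 + 1 − 9 − 2) / 2 = 2 / 2 = 1.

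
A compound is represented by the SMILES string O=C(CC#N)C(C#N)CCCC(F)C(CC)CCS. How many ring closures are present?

0

In SMILES, each pair of matching ring-closure digits denotes one ring-closing bond; the number of such bonds equals the number of independent rings.
Ring-closure bonds here: 0.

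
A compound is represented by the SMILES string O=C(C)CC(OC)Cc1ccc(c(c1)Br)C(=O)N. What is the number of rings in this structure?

In SMILES, each pair of matching ring-closure digits denotes one ring-closing bond; the number of such bonds equals the number of independent rings.
Ring-closure bonds here: 1.

1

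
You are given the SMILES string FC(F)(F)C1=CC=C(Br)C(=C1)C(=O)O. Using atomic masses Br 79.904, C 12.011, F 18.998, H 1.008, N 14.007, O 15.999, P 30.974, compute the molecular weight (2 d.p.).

First, the molecular formula is C8H4BrF3O2 (counting implicit H from valence).
  Br: 1 × 79.904 = 79.904
  C: 8 × 12.011 = 96.088
  F: 3 × 18.998 = 56.994
  H: 4 × 1.008 = 4.032
  O: 2 × 15.999 = 31.998
Sum: 1×79.904 + 8×12.011 + 3×18.998 + 4×1.008 + 2×15.999 = 269.016 → 269.02 g/mol.

269.02 g/mol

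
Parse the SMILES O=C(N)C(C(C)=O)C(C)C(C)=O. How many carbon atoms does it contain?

Count every carbon token in the SMILES (each C, including those in ring-closure positions and inside branches).
Carbon count: 8.

8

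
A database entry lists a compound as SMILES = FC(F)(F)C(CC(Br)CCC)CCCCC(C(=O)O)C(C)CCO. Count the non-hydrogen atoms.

Every atom symbol written in the SMILES (organic subset) is one heavy atom; implicit H are not written.
Heavy atoms by element → Br:1, C:17, F:3, O:3.
Total: 24.

24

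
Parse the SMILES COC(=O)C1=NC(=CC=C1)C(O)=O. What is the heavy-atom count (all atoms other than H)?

Every atom symbol written in the SMILES (organic subset) is one heavy atom; implicit H are not written.
Heavy atoms by element → C:8, N:1, O:4.
Total: 13.

13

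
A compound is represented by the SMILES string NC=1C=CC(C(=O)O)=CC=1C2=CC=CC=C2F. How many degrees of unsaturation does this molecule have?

9

Degree of unsaturation = (number of rings) + (number of π bonds).
Ring closures in the SMILES: 2.
π bonds: 7 double bonds (each 1 DoU) → 7 DoU from unsaturation.
Total DoU = 2 + 7 = 9.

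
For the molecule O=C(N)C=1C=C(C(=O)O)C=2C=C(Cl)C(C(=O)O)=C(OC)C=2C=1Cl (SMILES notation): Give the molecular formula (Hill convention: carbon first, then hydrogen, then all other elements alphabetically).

Walk through each heavy atom and fill implicit hydrogens from standard valence (C 4, N 3, O 2, S 2, halogen 1):
  atom 1: O, bond orders sum to 2 (valence 2) → 0 H
  atom 2: C, bond orders sum to 4 (valence 4) → 0 H
  atom 3: N, bond orders sum to 1 (valence 3) → 2 H
  atom 4: C, bond orders sum to 4 (valence 4) → 0 H
  atom 5: C, bond orders sum to 3 (valence 4) → 1 H
  atom 6: C, bond orders sum to 4 (valence 4) → 0 H
  atom 7: C, bond orders sum to 4 (valence 4) → 0 H
  atom 8: O, bond orders sum to 2 (valence 2) → 0 H
  atom 9: O, bond orders sum to 1 (valence 2) → 1 H
  atom 10: C, bond orders sum to 4 (valence 4) → 0 H
  atom 11: C, bond orders sum to 3 (valence 4) → 1 H
  atom 12: C, bond orders sum to 4 (valence 4) → 0 H
  atom 13: Cl (halogen, monovalent) → 0 H
  atom 14: C, bond orders sum to 4 (valence 4) → 0 H
  atom 15: C, bond orders sum to 4 (valence 4) → 0 H
  atom 16: O, bond orders sum to 2 (valence 2) → 0 H
  atom 17: O, bond orders sum to 1 (valence 2) → 1 H
  atom 18: C, bond orders sum to 4 (valence 4) → 0 H
  atom 19: O, bond orders sum to 2 (valence 2) → 0 H
  atom 20: C, bond orders sum to 1 (valence 4) → 3 H
  atom 21: C, bond orders sum to 4 (valence 4) → 0 H
  atom 22: C, bond orders sum to 4 (valence 4) → 0 H
  atom 23: Cl (halogen, monovalent) → 0 H
Totals → C:14, H:9, Cl:2, N:1, O:6.

C14H9Cl2NO6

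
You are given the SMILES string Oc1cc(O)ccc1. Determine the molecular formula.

Walk through each heavy atom and fill implicit hydrogens from standard valence (C 4, N 3, O 2, S 2, halogen 1); for lowercase aromatic atoms, an aromatic c carries 1 H when it has two neighbours and 0 H with three, and aromatic n carries 0 H:
  atom 1: O, bond orders sum to 1 (valence 2) → 1 H
  atom 2: aromatic c, 3 neighbours → 0 H
  atom 3: aromatic c, 2 neighbours → 1 H
  atom 4: aromatic c, 3 neighbours → 0 H
  atom 5: O, bond orders sum to 1 (valence 2) → 1 H
  atom 6: aromatic c, 2 neighbours → 1 H
  atom 7: aromatic c, 2 neighbours → 1 H
  atom 8: aromatic c, 2 neighbours → 1 H
Totals → C:6, H:6, O:2.
In Hill order: C6H6O2.

C6H6O2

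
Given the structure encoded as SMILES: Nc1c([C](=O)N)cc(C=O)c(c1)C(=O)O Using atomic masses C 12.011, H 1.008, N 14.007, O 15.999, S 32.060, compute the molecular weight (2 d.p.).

208.17 g/mol

First, the molecular formula is C9H8N2O4 (counting implicit H from valence).
  C: 9 × 12.011 = 108.099
  H: 8 × 1.008 = 8.064
  N: 2 × 14.007 = 28.014
  O: 4 × 15.999 = 63.996
Sum: 9×12.011 + 8×1.008 + 2×14.007 + 4×15.999 = 208.173 → 208.17 g/mol.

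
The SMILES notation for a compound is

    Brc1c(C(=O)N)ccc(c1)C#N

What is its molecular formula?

C8H5BrN2O

Walk through each heavy atom and fill implicit hydrogens from standard valence (C 4, N 3, O 2, S 2, halogen 1); for lowercase aromatic atoms, an aromatic c carries 1 H when it has two neighbours and 0 H with three, and aromatic n carries 0 H:
  atom 1: Br (halogen, monovalent) → 0 H
  atom 2: aromatic c, 3 neighbours → 0 H
  atom 3: aromatic c, 3 neighbours → 0 H
  atom 4: C, bond orders sum to 4 (valence 4) → 0 H
  atom 5: O, bond orders sum to 2 (valence 2) → 0 H
  atom 6: N, bond orders sum to 1 (valence 3) → 2 H
  atom 7: aromatic c, 2 neighbours → 1 H
  atom 8: aromatic c, 2 neighbours → 1 H
  atom 9: aromatic c, 3 neighbours → 0 H
  atom 10: aromatic c, 2 neighbours → 1 H
  atom 11: C, bond orders sum to 4 (valence 4) → 0 H
  atom 12: N, bond orders sum to 3 (valence 3) → 0 H
Totals → C:8, H:5, Br:1, N:2, O:1.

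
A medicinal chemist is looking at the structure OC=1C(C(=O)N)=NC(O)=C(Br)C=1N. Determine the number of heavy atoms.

13

Every atom symbol written in the SMILES (organic subset) is one heavy atom; implicit H are not written.
Heavy atoms by element → Br:1, C:6, N:3, O:3.
Total: 13.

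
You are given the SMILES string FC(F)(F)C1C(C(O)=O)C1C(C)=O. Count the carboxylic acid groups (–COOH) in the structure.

The carboxylic acid motif appears at heavy-atom position 7 in the SMILES.
Other groups present: 1 ketone.
Carboxylic acid count: 1.

1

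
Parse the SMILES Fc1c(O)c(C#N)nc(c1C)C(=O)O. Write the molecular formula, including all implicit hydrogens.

C8H5FN2O3

Walk through each heavy atom and fill implicit hydrogens from standard valence (C 4, N 3, O 2, S 2, halogen 1); for lowercase aromatic atoms, an aromatic c carries 1 H when it has two neighbours and 0 H with three, and aromatic n carries 0 H:
  atom 1: F (halogen, monovalent) → 0 H
  atom 2: aromatic c, 3 neighbours → 0 H
  atom 3: aromatic c, 3 neighbours → 0 H
  atom 4: O, bond orders sum to 1 (valence 2) → 1 H
  atom 5: aromatic c, 3 neighbours → 0 H
  atom 6: C, bond orders sum to 4 (valence 4) → 0 H
  atom 7: N, bond orders sum to 3 (valence 3) → 0 H
  atom 8: aromatic n, 2 neighbours → 0 H
  atom 9: aromatic c, 3 neighbours → 0 H
  atom 10: aromatic c, 3 neighbours → 0 H
  atom 11: C, bond orders sum to 1 (valence 4) → 3 H
  atom 12: C, bond orders sum to 4 (valence 4) → 0 H
  atom 13: O, bond orders sum to 2 (valence 2) → 0 H
  atom 14: O, bond orders sum to 1 (valence 2) → 1 H
Totals → C:8, H:5, F:1, N:2, O:3.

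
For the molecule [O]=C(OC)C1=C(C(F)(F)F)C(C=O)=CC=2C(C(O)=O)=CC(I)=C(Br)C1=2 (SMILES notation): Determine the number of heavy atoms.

25

Every atom symbol written in the SMILES (organic subset) is one heavy atom; implicit H are not written.
Heavy atoms by element → Br:1, C:15, F:3, I:1, O:5.
Total: 25.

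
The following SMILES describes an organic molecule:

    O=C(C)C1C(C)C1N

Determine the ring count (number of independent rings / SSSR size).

In SMILES, each pair of matching ring-closure digits denotes one ring-closing bond; the number of such bonds equals the number of independent rings.
Ring-closure bonds here: 1.

1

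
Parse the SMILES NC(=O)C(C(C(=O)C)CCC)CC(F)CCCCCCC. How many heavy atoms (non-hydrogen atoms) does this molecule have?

21

Every atom symbol written in the SMILES (organic subset) is one heavy atom; implicit H are not written.
Heavy atoms by element → C:17, F:1, N:1, O:2.
Total: 21.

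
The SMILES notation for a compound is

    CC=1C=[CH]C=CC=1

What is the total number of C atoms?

Count every carbon token in the SMILES (each C, including those in ring-closure positions and inside branches).
Carbon count: 7.

7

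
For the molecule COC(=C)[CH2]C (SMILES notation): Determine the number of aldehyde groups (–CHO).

0

Scan the SMILES for the aldehyde motif — none present.
Groups that are present: 1 alkene, 1 ether.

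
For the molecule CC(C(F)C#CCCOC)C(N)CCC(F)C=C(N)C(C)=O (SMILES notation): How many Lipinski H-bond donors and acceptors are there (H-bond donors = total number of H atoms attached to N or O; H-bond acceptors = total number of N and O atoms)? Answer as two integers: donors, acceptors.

4, 4

Donors: find every N or O and count the H atoms it carries.
  atom 9 (O): bond orders sum to 2 → 0 H
  atom 12 (N): bond orders sum to 1 → 2 H
  atom 19 (N): bond orders sum to 1 → 2 H
  atom 22 (O): bond orders sum to 2 → 0 H
Lipinski HBD = 4.
Acceptors: N atoms = 2, O atoms = 2 → HBA = 4.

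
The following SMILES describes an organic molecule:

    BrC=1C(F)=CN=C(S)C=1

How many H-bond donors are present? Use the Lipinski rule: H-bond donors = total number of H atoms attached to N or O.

0

Donors: find every N or O and count the H atoms it carries.
  atom 6 (N): bond orders sum to 3 → 0 H
Lipinski HBD = 0.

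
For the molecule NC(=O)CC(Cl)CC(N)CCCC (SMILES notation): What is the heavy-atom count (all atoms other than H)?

Every atom symbol written in the SMILES (organic subset) is one heavy atom; implicit H are not written.
Heavy atoms by element → C:9, Cl:1, N:2, O:1.
Total: 13.

13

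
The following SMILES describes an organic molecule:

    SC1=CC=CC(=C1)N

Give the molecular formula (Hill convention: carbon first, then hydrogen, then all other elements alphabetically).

Walk through each heavy atom and fill implicit hydrogens from standard valence (C 4, N 3, O 2, S 2, halogen 1):
  atom 1: S, bond orders sum to 1 (valence 2) → 1 H
  atom 2: C, bond orders sum to 4 (valence 4) → 0 H
  atom 3: C, bond orders sum to 3 (valence 4) → 1 H
  atom 4: C, bond orders sum to 3 (valence 4) → 1 H
  atom 5: C, bond orders sum to 3 (valence 4) → 1 H
  atom 6: C, bond orders sum to 4 (valence 4) → 0 H
  atom 7: C, bond orders sum to 3 (valence 4) → 1 H
  atom 8: N, bond orders sum to 1 (valence 3) → 2 H
Totals → C:6, H:7, N:1, S:1.

C6H7NS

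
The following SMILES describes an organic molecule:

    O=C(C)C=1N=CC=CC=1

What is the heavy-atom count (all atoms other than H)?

9

Every atom symbol written in the SMILES (organic subset) is one heavy atom; implicit H are not written.
Heavy atoms by element → C:7, N:1, O:1.
Total: 9.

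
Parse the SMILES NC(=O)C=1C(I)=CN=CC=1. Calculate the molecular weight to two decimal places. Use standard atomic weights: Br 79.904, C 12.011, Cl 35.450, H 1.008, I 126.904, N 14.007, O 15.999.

First, the molecular formula is C6H5IN2O (counting implicit H from valence).
  C: 6 × 12.011 = 72.066
  H: 5 × 1.008 = 5.040
  I: 1 × 126.904 = 126.904
  N: 2 × 14.007 = 28.014
  O: 1 × 15.999 = 15.999
Sum: 6×12.011 + 5×1.008 + 1×126.904 + 2×14.007 + 1×15.999 = 248.023 → 248.02 g/mol.

248.02 g/mol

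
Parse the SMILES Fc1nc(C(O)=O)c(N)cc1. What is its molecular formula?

Walk through each heavy atom and fill implicit hydrogens from standard valence (C 4, N 3, O 2, S 2, halogen 1); for lowercase aromatic atoms, an aromatic c carries 1 H when it has two neighbours and 0 H with three, and aromatic n carries 0 H:
  atom 1: F (halogen, monovalent) → 0 H
  atom 2: aromatic c, 3 neighbours → 0 H
  atom 3: aromatic n, 2 neighbours → 0 H
  atom 4: aromatic c, 3 neighbours → 0 H
  atom 5: C, bond orders sum to 4 (valence 4) → 0 H
  atom 6: O, bond orders sum to 1 (valence 2) → 1 H
  atom 7: O, bond orders sum to 2 (valence 2) → 0 H
  atom 8: aromatic c, 3 neighbours → 0 H
  atom 9: N, bond orders sum to 1 (valence 3) → 2 H
  atom 10: aromatic c, 2 neighbours → 1 H
  atom 11: aromatic c, 2 neighbours → 1 H
Totals → C:6, H:5, F:1, N:2, O:2.
In Hill order: C6H5FN2O2.

C6H5FN2O2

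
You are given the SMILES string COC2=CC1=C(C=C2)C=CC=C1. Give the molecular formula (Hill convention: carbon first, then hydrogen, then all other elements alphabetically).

C11H10O

Walk through each heavy atom and fill implicit hydrogens from standard valence (C 4, N 3, O 2, S 2, halogen 1):
  atom 1: C, bond orders sum to 1 (valence 4) → 3 H
  atom 2: O, bond orders sum to 2 (valence 2) → 0 H
  atom 3: C, bond orders sum to 4 (valence 4) → 0 H
  atom 4: C, bond orders sum to 3 (valence 4) → 1 H
  atom 5: C, bond orders sum to 4 (valence 4) → 0 H
  atom 6: C, bond orders sum to 4 (valence 4) → 0 H
  atom 7: C, bond orders sum to 3 (valence 4) → 1 H
  atom 8: C, bond orders sum to 3 (valence 4) → 1 H
  atom 9: C, bond orders sum to 3 (valence 4) → 1 H
  atom 10: C, bond orders sum to 3 (valence 4) → 1 H
  atom 11: C, bond orders sum to 3 (valence 4) → 1 H
  atom 12: C, bond orders sum to 3 (valence 4) → 1 H
Totals → C:11, H:10, O:1.
In Hill order: C11H10O.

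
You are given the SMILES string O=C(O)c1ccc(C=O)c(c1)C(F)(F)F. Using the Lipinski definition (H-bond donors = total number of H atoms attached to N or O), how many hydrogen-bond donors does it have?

Donors: find every N or O and count the H atoms it carries.
  atom 1 (O): bond orders sum to 2 → 0 H
  atom 3 (O): bond orders sum to 1 → 1 H
  atom 9 (O): bond orders sum to 2 → 0 H
Lipinski HBD = 1.

1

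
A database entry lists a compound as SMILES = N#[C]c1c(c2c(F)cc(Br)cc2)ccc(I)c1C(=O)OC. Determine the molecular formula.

C15H8BrFINO2

Walk through each heavy atom and fill implicit hydrogens from standard valence (C 4, N 3, O 2, S 2, halogen 1); for lowercase aromatic atoms, an aromatic c carries 1 H when it has two neighbours and 0 H with three, and aromatic n carries 0 H:
  atom 1: N, bond orders sum to 3 (valence 3) → 0 H
  atom 2: C with explicit H count 0
  atom 3: aromatic c, 3 neighbours → 0 H
  atom 4: aromatic c, 3 neighbours → 0 H
  atom 5: aromatic c, 3 neighbours → 0 H
  atom 6: aromatic c, 3 neighbours → 0 H
  atom 7: F (halogen, monovalent) → 0 H
  atom 8: aromatic c, 2 neighbours → 1 H
  atom 9: aromatic c, 3 neighbours → 0 H
  atom 10: Br (halogen, monovalent) → 0 H
  atom 11: aromatic c, 2 neighbours → 1 H
  atom 12: aromatic c, 2 neighbours → 1 H
  atom 13: aromatic c, 2 neighbours → 1 H
  atom 14: aromatic c, 2 neighbours → 1 H
  atom 15: aromatic c, 3 neighbours → 0 H
  atom 16: I (halogen, monovalent) → 0 H
  atom 17: aromatic c, 3 neighbours → 0 H
  atom 18: C, bond orders sum to 4 (valence 4) → 0 H
  atom 19: O, bond orders sum to 2 (valence 2) → 0 H
  atom 20: O, bond orders sum to 2 (valence 2) → 0 H
  atom 21: C, bond orders sum to 1 (valence 4) → 3 H
Totals → C:15, H:8, Br:1, F:1, I:1, N:1, O:2.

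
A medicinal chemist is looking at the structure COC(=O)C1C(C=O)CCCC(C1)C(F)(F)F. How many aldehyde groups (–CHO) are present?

The aldehyde motif appears at heavy-atom position 7 in the SMILES.
Other groups present: 1 ester.
Aldehyde count: 1.

1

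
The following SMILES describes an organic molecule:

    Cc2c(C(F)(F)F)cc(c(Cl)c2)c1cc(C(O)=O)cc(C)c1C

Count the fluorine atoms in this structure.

Scan the SMILES for F atoms (remember two-letter symbols like Cl and Br are single atoms).
Fluorine count: 3.

3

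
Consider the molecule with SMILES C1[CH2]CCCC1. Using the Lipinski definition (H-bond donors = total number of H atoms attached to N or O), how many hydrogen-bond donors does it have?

0

Donors: find every N or O and count the H atoms it carries.
  (no N or O atoms present)
Lipinski HBD = 0.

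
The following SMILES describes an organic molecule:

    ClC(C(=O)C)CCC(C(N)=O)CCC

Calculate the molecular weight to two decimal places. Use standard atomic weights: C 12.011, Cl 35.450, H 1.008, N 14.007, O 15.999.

First, the molecular formula is C10H18ClNO2 (counting implicit H from valence).
  C: 10 × 12.011 = 120.110
  Cl: 1 × 35.450 = 35.450
  H: 18 × 1.008 = 18.144
  N: 1 × 14.007 = 14.007
  O: 2 × 15.999 = 31.998
Sum: 10×12.011 + 1×35.450 + 18×1.008 + 1×14.007 + 2×15.999 = 219.709 → 219.71 g/mol.

219.71 g/mol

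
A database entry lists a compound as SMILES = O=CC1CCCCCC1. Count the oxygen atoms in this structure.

Scan the SMILES for O atoms (remember two-letter symbols like Cl and Br are single atoms).
Oxygen count: 1.

1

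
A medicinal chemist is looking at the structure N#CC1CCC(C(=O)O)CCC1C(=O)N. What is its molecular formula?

C10H14N2O3

Walk through each heavy atom and fill implicit hydrogens from standard valence (C 4, N 3, O 2, S 2, halogen 1):
  atom 1: N, bond orders sum to 3 (valence 3) → 0 H
  atom 2: C, bond orders sum to 4 (valence 4) → 0 H
  atom 3: C, bond orders sum to 3 (valence 4) → 1 H
  atom 4: C, bond orders sum to 2 (valence 4) → 2 H
  atom 5: C, bond orders sum to 2 (valence 4) → 2 H
  atom 6: C, bond orders sum to 3 (valence 4) → 1 H
  atom 7: C, bond orders sum to 4 (valence 4) → 0 H
  atom 8: O, bond orders sum to 2 (valence 2) → 0 H
  atom 9: O, bond orders sum to 1 (valence 2) → 1 H
  atom 10: C, bond orders sum to 2 (valence 4) → 2 H
  atom 11: C, bond orders sum to 2 (valence 4) → 2 H
  atom 12: C, bond orders sum to 3 (valence 4) → 1 H
  atom 13: C, bond orders sum to 4 (valence 4) → 0 H
  atom 14: O, bond orders sum to 2 (valence 2) → 0 H
  atom 15: N, bond orders sum to 1 (valence 3) → 2 H
Totals → C:10, H:14, N:2, O:3.
In Hill order: C10H14N2O3.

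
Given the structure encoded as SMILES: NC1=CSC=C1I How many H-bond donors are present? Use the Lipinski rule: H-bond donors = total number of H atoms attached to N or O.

Donors: find every N or O and count the H atoms it carries.
  atom 1 (N): bond orders sum to 1 → 2 H
Lipinski HBD = 2.

2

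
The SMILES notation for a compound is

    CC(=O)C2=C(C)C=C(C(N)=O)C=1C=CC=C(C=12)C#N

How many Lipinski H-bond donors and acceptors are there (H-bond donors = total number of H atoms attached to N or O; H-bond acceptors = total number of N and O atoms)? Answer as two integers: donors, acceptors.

Donors: find every N or O and count the H atoms it carries.
  atom 3 (O): bond orders sum to 2 → 0 H
  atom 10 (N): bond orders sum to 1 → 2 H
  atom 11 (O): bond orders sum to 2 → 0 H
  atom 19 (N): bond orders sum to 3 → 0 H
Lipinski HBD = 2.
Acceptors: N atoms = 2, O atoms = 2 → HBA = 4.

2, 4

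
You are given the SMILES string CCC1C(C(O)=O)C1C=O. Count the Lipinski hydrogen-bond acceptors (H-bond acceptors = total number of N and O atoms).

N atoms: 0; O atoms: 3.
Lipinski HBA = 0 + 3 = 3.

3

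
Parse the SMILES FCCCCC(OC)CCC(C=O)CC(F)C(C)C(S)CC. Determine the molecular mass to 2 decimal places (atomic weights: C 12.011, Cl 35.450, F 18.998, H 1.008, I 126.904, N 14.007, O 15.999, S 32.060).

338.50 g/mol

First, the molecular formula is C17H32F2O2S (counting implicit H from valence).
  C: 17 × 12.011 = 204.187
  F: 2 × 18.998 = 37.996
  H: 32 × 1.008 = 32.256
  O: 2 × 15.999 = 31.998
  S: 1 × 32.060 = 32.060
Sum: 17×12.011 + 2×18.998 + 32×1.008 + 2×15.999 + 1×32.060 = 338.497 → 338.50 g/mol.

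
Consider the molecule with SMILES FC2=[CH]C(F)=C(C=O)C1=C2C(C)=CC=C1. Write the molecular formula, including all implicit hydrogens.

C12H8F2O

Walk through each heavy atom and fill implicit hydrogens from standard valence (C 4, N 3, O 2, S 2, halogen 1):
  atom 1: F (halogen, monovalent) → 0 H
  atom 2: C, bond orders sum to 4 (valence 4) → 0 H
  atom 3: C with explicit H count 1
  atom 4: C, bond orders sum to 4 (valence 4) → 0 H
  atom 5: F (halogen, monovalent) → 0 H
  atom 6: C, bond orders sum to 4 (valence 4) → 0 H
  atom 7: C, bond orders sum to 3 (valence 4) → 1 H
  atom 8: O, bond orders sum to 2 (valence 2) → 0 H
  atom 9: C, bond orders sum to 4 (valence 4) → 0 H
  atom 10: C, bond orders sum to 4 (valence 4) → 0 H
  atom 11: C, bond orders sum to 4 (valence 4) → 0 H
  atom 12: C, bond orders sum to 1 (valence 4) → 3 H
  atom 13: C, bond orders sum to 3 (valence 4) → 1 H
  atom 14: C, bond orders sum to 3 (valence 4) → 1 H
  atom 15: C, bond orders sum to 3 (valence 4) → 1 H
Totals → C:12, H:8, F:2, O:1.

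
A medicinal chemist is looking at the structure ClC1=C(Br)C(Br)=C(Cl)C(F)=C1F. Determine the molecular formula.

C6Br2Cl2F2

Walk through each heavy atom and fill implicit hydrogens from standard valence (C 4, N 3, O 2, S 2, halogen 1):
  atom 1: Cl (halogen, monovalent) → 0 H
  atom 2: C, bond orders sum to 4 (valence 4) → 0 H
  atom 3: C, bond orders sum to 4 (valence 4) → 0 H
  atom 4: Br (halogen, monovalent) → 0 H
  atom 5: C, bond orders sum to 4 (valence 4) → 0 H
  atom 6: Br (halogen, monovalent) → 0 H
  atom 7: C, bond orders sum to 4 (valence 4) → 0 H
  atom 8: Cl (halogen, monovalent) → 0 H
  atom 9: C, bond orders sum to 4 (valence 4) → 0 H
  atom 10: F (halogen, monovalent) → 0 H
  atom 11: C, bond orders sum to 4 (valence 4) → 0 H
  atom 12: F (halogen, monovalent) → 0 H
Totals → C:6, Br:2, Cl:2, F:2.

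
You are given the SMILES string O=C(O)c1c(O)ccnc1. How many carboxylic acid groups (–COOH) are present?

1

The carboxylic acid motif appears at heavy-atom position 2 in the SMILES.
Other groups present: 1 hydroxyl.
Carboxylic acid count: 1.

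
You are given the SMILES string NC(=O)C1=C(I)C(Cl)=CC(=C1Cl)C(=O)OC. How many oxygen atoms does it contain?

Scan the SMILES for O atoms (remember two-letter symbols like Cl and Br are single atoms).
Oxygen count: 3.

3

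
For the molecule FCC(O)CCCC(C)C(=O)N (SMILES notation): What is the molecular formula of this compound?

C8H16FNO2

Walk through each heavy atom and fill implicit hydrogens from standard valence (C 4, N 3, O 2, S 2, halogen 1):
  atom 1: F (halogen, monovalent) → 0 H
  atom 2: C, bond orders sum to 2 (valence 4) → 2 H
  atom 3: C, bond orders sum to 3 (valence 4) → 1 H
  atom 4: O, bond orders sum to 1 (valence 2) → 1 H
  atom 5: C, bond orders sum to 2 (valence 4) → 2 H
  atom 6: C, bond orders sum to 2 (valence 4) → 2 H
  atom 7: C, bond orders sum to 2 (valence 4) → 2 H
  atom 8: C, bond orders sum to 3 (valence 4) → 1 H
  atom 9: C, bond orders sum to 1 (valence 4) → 3 H
  atom 10: C, bond orders sum to 4 (valence 4) → 0 H
  atom 11: O, bond orders sum to 2 (valence 2) → 0 H
  atom 12: N, bond orders sum to 1 (valence 3) → 2 H
Totals → C:8, H:16, F:1, N:1, O:2.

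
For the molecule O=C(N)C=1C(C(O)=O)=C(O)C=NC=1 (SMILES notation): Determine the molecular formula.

C7H6N2O4

Walk through each heavy atom and fill implicit hydrogens from standard valence (C 4, N 3, O 2, S 2, halogen 1):
  atom 1: O, bond orders sum to 2 (valence 2) → 0 H
  atom 2: C, bond orders sum to 4 (valence 4) → 0 H
  atom 3: N, bond orders sum to 1 (valence 3) → 2 H
  atom 4: C, bond orders sum to 4 (valence 4) → 0 H
  atom 5: C, bond orders sum to 4 (valence 4) → 0 H
  atom 6: C, bond orders sum to 4 (valence 4) → 0 H
  atom 7: O, bond orders sum to 1 (valence 2) → 1 H
  atom 8: O, bond orders sum to 2 (valence 2) → 0 H
  atom 9: C, bond orders sum to 4 (valence 4) → 0 H
  atom 10: O, bond orders sum to 1 (valence 2) → 1 H
  atom 11: C, bond orders sum to 3 (valence 4) → 1 H
  atom 12: N, bond orders sum to 3 (valence 3) → 0 H
  atom 13: C, bond orders sum to 3 (valence 4) → 1 H
Totals → C:7, H:6, N:2, O:4.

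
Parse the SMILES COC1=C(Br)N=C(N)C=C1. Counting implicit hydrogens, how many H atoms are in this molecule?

Walk through each heavy atom and fill implicit hydrogens from standard valence (C 4, N 3, O 2, S 2, halogen 1):
  atom 1: C, bond orders sum to 1 (valence 4) → 3 H
  atom 2: O, bond orders sum to 2 (valence 2) → 0 H
  atom 3: C, bond orders sum to 4 (valence 4) → 0 H
  atom 4: C, bond orders sum to 4 (valence 4) → 0 H
  atom 5: Br (halogen, monovalent) → 0 H
  atom 6: N, bond orders sum to 3 (valence 3) → 0 H
  atom 7: C, bond orders sum to 4 (valence 4) → 0 H
  atom 8: N, bond orders sum to 1 (valence 3) → 2 H
  atom 9: C, bond orders sum to 3 (valence 4) → 1 H
  atom 10: C, bond orders sum to 3 (valence 4) → 1 H
Total hydrogens: 7.

7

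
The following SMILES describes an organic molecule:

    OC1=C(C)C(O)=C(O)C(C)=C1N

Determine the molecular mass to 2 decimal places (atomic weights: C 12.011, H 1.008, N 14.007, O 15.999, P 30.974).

169.18 g/mol

First, the molecular formula is C8H11NO3 (counting implicit H from valence).
  C: 8 × 12.011 = 96.088
  H: 11 × 1.008 = 11.088
  N: 1 × 14.007 = 14.007
  O: 3 × 15.999 = 47.997
Sum: 8×12.011 + 11×1.008 + 1×14.007 + 3×15.999 = 169.180 → 169.18 g/mol.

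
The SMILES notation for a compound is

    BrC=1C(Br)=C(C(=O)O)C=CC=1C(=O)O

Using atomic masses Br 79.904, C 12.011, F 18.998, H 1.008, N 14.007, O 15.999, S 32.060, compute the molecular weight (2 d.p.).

First, the molecular formula is C8H4Br2O4 (counting implicit H from valence).
  Br: 2 × 79.904 = 159.808
  C: 8 × 12.011 = 96.088
  H: 4 × 1.008 = 4.032
  O: 4 × 15.999 = 63.996
Sum: 2×79.904 + 8×12.011 + 4×1.008 + 4×15.999 = 323.924 → 323.92 g/mol.

323.92 g/mol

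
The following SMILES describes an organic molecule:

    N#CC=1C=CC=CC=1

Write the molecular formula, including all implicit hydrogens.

Walk through each heavy atom and fill implicit hydrogens from standard valence (C 4, N 3, O 2, S 2, halogen 1):
  atom 1: N, bond orders sum to 3 (valence 3) → 0 H
  atom 2: C, bond orders sum to 4 (valence 4) → 0 H
  atom 3: C, bond orders sum to 4 (valence 4) → 0 H
  atom 4: C, bond orders sum to 3 (valence 4) → 1 H
  atom 5: C, bond orders sum to 3 (valence 4) → 1 H
  atom 6: C, bond orders sum to 3 (valence 4) → 1 H
  atom 7: C, bond orders sum to 3 (valence 4) → 1 H
  atom 8: C, bond orders sum to 3 (valence 4) → 1 H
Totals → C:7, H:5, N:1.
In Hill order: C7H5N.

C7H5N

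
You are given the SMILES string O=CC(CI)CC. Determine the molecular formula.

Walk through each heavy atom and fill implicit hydrogens from standard valence (C 4, N 3, O 2, S 2, halogen 1):
  atom 1: O, bond orders sum to 2 (valence 2) → 0 H
  atom 2: C, bond orders sum to 3 (valence 4) → 1 H
  atom 3: C, bond orders sum to 3 (valence 4) → 1 H
  atom 4: C, bond orders sum to 2 (valence 4) → 2 H
  atom 5: I (halogen, monovalent) → 0 H
  atom 6: C, bond orders sum to 2 (valence 4) → 2 H
  atom 7: C, bond orders sum to 1 (valence 4) → 3 H
Totals → C:5, H:9, I:1, O:1.

C5H9IO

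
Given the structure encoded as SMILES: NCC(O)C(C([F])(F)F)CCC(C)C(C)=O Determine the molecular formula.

Walk through each heavy atom and fill implicit hydrogens from standard valence (C 4, N 3, O 2, S 2, halogen 1):
  atom 1: N, bond orders sum to 1 (valence 3) → 2 H
  atom 2: C, bond orders sum to 2 (valence 4) → 2 H
  atom 3: C, bond orders sum to 3 (valence 4) → 1 H
  atom 4: O, bond orders sum to 1 (valence 2) → 1 H
  atom 5: C, bond orders sum to 3 (valence 4) → 1 H
  atom 6: C, bond orders sum to 4 (valence 4) → 0 H
  atom 7: F with explicit H count 0
  atom 8: F (halogen, monovalent) → 0 H
  atom 9: F (halogen, monovalent) → 0 H
  atom 10: C, bond orders sum to 2 (valence 4) → 2 H
  atom 11: C, bond orders sum to 2 (valence 4) → 2 H
  atom 12: C, bond orders sum to 3 (valence 4) → 1 H
  atom 13: C, bond orders sum to 1 (valence 4) → 3 H
  atom 14: C, bond orders sum to 4 (valence 4) → 0 H
  atom 15: C, bond orders sum to 1 (valence 4) → 3 H
  atom 16: O, bond orders sum to 2 (valence 2) → 0 H
Totals → C:10, H:18, F:3, N:1, O:2.
In Hill order: C10H18F3NO2.

C10H18F3NO2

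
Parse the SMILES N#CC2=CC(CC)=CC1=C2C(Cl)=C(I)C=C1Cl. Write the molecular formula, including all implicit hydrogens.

C13H8Cl2IN

Walk through each heavy atom and fill implicit hydrogens from standard valence (C 4, N 3, O 2, S 2, halogen 1):
  atom 1: N, bond orders sum to 3 (valence 3) → 0 H
  atom 2: C, bond orders sum to 4 (valence 4) → 0 H
  atom 3: C, bond orders sum to 4 (valence 4) → 0 H
  atom 4: C, bond orders sum to 3 (valence 4) → 1 H
  atom 5: C, bond orders sum to 4 (valence 4) → 0 H
  atom 6: C, bond orders sum to 2 (valence 4) → 2 H
  atom 7: C, bond orders sum to 1 (valence 4) → 3 H
  atom 8: C, bond orders sum to 3 (valence 4) → 1 H
  atom 9: C, bond orders sum to 4 (valence 4) → 0 H
  atom 10: C, bond orders sum to 4 (valence 4) → 0 H
  atom 11: C, bond orders sum to 4 (valence 4) → 0 H
  atom 12: Cl (halogen, monovalent) → 0 H
  atom 13: C, bond orders sum to 4 (valence 4) → 0 H
  atom 14: I (halogen, monovalent) → 0 H
  atom 15: C, bond orders sum to 3 (valence 4) → 1 H
  atom 16: C, bond orders sum to 4 (valence 4) → 0 H
  atom 17: Cl (halogen, monovalent) → 0 H
Totals → C:13, H:8, Cl:2, I:1, N:1.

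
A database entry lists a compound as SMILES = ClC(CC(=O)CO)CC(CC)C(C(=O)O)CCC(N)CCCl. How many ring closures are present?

0

In SMILES, each pair of matching ring-closure digits denotes one ring-closing bond; the number of such bonds equals the number of independent rings.
Ring-closure bonds here: 0.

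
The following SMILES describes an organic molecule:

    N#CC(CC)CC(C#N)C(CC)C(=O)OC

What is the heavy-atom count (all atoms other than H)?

16

Every atom symbol written in the SMILES (organic subset) is one heavy atom; implicit H are not written.
Heavy atoms by element → C:12, N:2, O:2.
Total: 16.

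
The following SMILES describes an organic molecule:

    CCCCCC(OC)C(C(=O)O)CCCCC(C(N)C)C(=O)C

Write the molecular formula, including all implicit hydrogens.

C18H35NO4

Walk through each heavy atom and fill implicit hydrogens from standard valence (C 4, N 3, O 2, S 2, halogen 1):
  atom 1: C, bond orders sum to 1 (valence 4) → 3 H
  atom 2: C, bond orders sum to 2 (valence 4) → 2 H
  atom 3: C, bond orders sum to 2 (valence 4) → 2 H
  atom 4: C, bond orders sum to 2 (valence 4) → 2 H
  atom 5: C, bond orders sum to 2 (valence 4) → 2 H
  atom 6: C, bond orders sum to 3 (valence 4) → 1 H
  atom 7: O, bond orders sum to 2 (valence 2) → 0 H
  atom 8: C, bond orders sum to 1 (valence 4) → 3 H
  atom 9: C, bond orders sum to 3 (valence 4) → 1 H
  atom 10: C, bond orders sum to 4 (valence 4) → 0 H
  atom 11: O, bond orders sum to 2 (valence 2) → 0 H
  atom 12: O, bond orders sum to 1 (valence 2) → 1 H
  atom 13: C, bond orders sum to 2 (valence 4) → 2 H
  atom 14: C, bond orders sum to 2 (valence 4) → 2 H
  atom 15: C, bond orders sum to 2 (valence 4) → 2 H
  atom 16: C, bond orders sum to 2 (valence 4) → 2 H
  atom 17: C, bond orders sum to 3 (valence 4) → 1 H
  atom 18: C, bond orders sum to 3 (valence 4) → 1 H
  atom 19: N, bond orders sum to 1 (valence 3) → 2 H
  atom 20: C, bond orders sum to 1 (valence 4) → 3 H
  atom 21: C, bond orders sum to 4 (valence 4) → 0 H
  atom 22: O, bond orders sum to 2 (valence 2) → 0 H
  atom 23: C, bond orders sum to 1 (valence 4) → 3 H
Totals → C:18, H:35, N:1, O:4.
In Hill order: C18H35NO4.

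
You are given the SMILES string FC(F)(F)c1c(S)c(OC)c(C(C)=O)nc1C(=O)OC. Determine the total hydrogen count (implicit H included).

Walk through each heavy atom and fill implicit hydrogens from standard valence (C 4, N 3, O 2, S 2, halogen 1); for lowercase aromatic atoms, an aromatic c carries 1 H when it has two neighbours and 0 H with three, and aromatic n carries 0 H:
  atom 1: F (halogen, monovalent) → 0 H
  atom 2: C, bond orders sum to 4 (valence 4) → 0 H
  atom 3: F (halogen, monovalent) → 0 H
  atom 4: F (halogen, monovalent) → 0 H
  atom 5: aromatic c, 3 neighbours → 0 H
  atom 6: aromatic c, 3 neighbours → 0 H
  atom 7: S, bond orders sum to 1 (valence 2) → 1 H
  atom 8: aromatic c, 3 neighbours → 0 H
  atom 9: O, bond orders sum to 2 (valence 2) → 0 H
  atom 10: C, bond orders sum to 1 (valence 4) → 3 H
  atom 11: aromatic c, 3 neighbours → 0 H
  atom 12: C, bond orders sum to 4 (valence 4) → 0 H
  atom 13: C, bond orders sum to 1 (valence 4) → 3 H
  atom 14: O, bond orders sum to 2 (valence 2) → 0 H
  atom 15: aromatic n, 2 neighbours → 0 H
  atom 16: aromatic c, 3 neighbours → 0 H
  atom 17: C, bond orders sum to 4 (valence 4) → 0 H
  atom 18: O, bond orders sum to 2 (valence 2) → 0 H
  atom 19: O, bond orders sum to 2 (valence 2) → 0 H
  atom 20: C, bond orders sum to 1 (valence 4) → 3 H
Total hydrogens: 10.

10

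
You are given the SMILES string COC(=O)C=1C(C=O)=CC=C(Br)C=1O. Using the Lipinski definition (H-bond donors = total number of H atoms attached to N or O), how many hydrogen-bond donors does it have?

1

Donors: find every N or O and count the H atoms it carries.
  atom 2 (O): bond orders sum to 2 → 0 H
  atom 4 (O): bond orders sum to 2 → 0 H
  atom 8 (O): bond orders sum to 2 → 0 H
  atom 14 (O): bond orders sum to 1 → 1 H
Lipinski HBD = 1.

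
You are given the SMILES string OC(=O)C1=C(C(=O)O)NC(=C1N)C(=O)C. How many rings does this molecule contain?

1

In SMILES, each pair of matching ring-closure digits denotes one ring-closing bond; the number of such bonds equals the number of independent rings.
Ring-closure bonds here: 1.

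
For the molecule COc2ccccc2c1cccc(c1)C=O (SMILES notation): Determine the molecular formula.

Walk through each heavy atom and fill implicit hydrogens from standard valence (C 4, N 3, O 2, S 2, halogen 1); for lowercase aromatic atoms, an aromatic c carries 1 H when it has two neighbours and 0 H with three, and aromatic n carries 0 H:
  atom 1: C, bond orders sum to 1 (valence 4) → 3 H
  atom 2: O, bond orders sum to 2 (valence 2) → 0 H
  atom 3: aromatic c, 3 neighbours → 0 H
  atom 4: aromatic c, 2 neighbours → 1 H
  atom 5: aromatic c, 2 neighbours → 1 H
  atom 6: aromatic c, 2 neighbours → 1 H
  atom 7: aromatic c, 2 neighbours → 1 H
  atom 8: aromatic c, 3 neighbours → 0 H
  atom 9: aromatic c, 3 neighbours → 0 H
  atom 10: aromatic c, 2 neighbours → 1 H
  atom 11: aromatic c, 2 neighbours → 1 H
  atom 12: aromatic c, 2 neighbours → 1 H
  atom 13: aromatic c, 3 neighbours → 0 H
  atom 14: aromatic c, 2 neighbours → 1 H
  atom 15: C, bond orders sum to 3 (valence 4) → 1 H
  atom 16: O, bond orders sum to 2 (valence 2) → 0 H
Totals → C:14, H:12, O:2.

C14H12O2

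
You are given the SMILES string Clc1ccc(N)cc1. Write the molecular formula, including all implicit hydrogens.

Walk through each heavy atom and fill implicit hydrogens from standard valence (C 4, N 3, O 2, S 2, halogen 1); for lowercase aromatic atoms, an aromatic c carries 1 H when it has two neighbours and 0 H with three, and aromatic n carries 0 H:
  atom 1: Cl (halogen, monovalent) → 0 H
  atom 2: aromatic c, 3 neighbours → 0 H
  atom 3: aromatic c, 2 neighbours → 1 H
  atom 4: aromatic c, 2 neighbours → 1 H
  atom 5: aromatic c, 3 neighbours → 0 H
  atom 6: N, bond orders sum to 1 (valence 3) → 2 H
  atom 7: aromatic c, 2 neighbours → 1 H
  atom 8: aromatic c, 2 neighbours → 1 H
Totals → C:6, H:6, Cl:1, N:1.
In Hill order: C6H6ClN.

C6H6ClN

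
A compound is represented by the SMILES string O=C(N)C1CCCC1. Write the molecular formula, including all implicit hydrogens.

C6H11NO

Walk through each heavy atom and fill implicit hydrogens from standard valence (C 4, N 3, O 2, S 2, halogen 1):
  atom 1: O, bond orders sum to 2 (valence 2) → 0 H
  atom 2: C, bond orders sum to 4 (valence 4) → 0 H
  atom 3: N, bond orders sum to 1 (valence 3) → 2 H
  atom 4: C, bond orders sum to 3 (valence 4) → 1 H
  atom 5: C, bond orders sum to 2 (valence 4) → 2 H
  atom 6: C, bond orders sum to 2 (valence 4) → 2 H
  atom 7: C, bond orders sum to 2 (valence 4) → 2 H
  atom 8: C, bond orders sum to 2 (valence 4) → 2 H
Totals → C:6, H:11, N:1, O:1.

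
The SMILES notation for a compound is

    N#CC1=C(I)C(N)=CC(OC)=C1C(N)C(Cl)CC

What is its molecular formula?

C12H15ClIN3O

Walk through each heavy atom and fill implicit hydrogens from standard valence (C 4, N 3, O 2, S 2, halogen 1):
  atom 1: N, bond orders sum to 3 (valence 3) → 0 H
  atom 2: C, bond orders sum to 4 (valence 4) → 0 H
  atom 3: C, bond orders sum to 4 (valence 4) → 0 H
  atom 4: C, bond orders sum to 4 (valence 4) → 0 H
  atom 5: I (halogen, monovalent) → 0 H
  atom 6: C, bond orders sum to 4 (valence 4) → 0 H
  atom 7: N, bond orders sum to 1 (valence 3) → 2 H
  atom 8: C, bond orders sum to 3 (valence 4) → 1 H
  atom 9: C, bond orders sum to 4 (valence 4) → 0 H
  atom 10: O, bond orders sum to 2 (valence 2) → 0 H
  atom 11: C, bond orders sum to 1 (valence 4) → 3 H
  atom 12: C, bond orders sum to 4 (valence 4) → 0 H
  atom 13: C, bond orders sum to 3 (valence 4) → 1 H
  atom 14: N, bond orders sum to 1 (valence 3) → 2 H
  atom 15: C, bond orders sum to 3 (valence 4) → 1 H
  atom 16: Cl (halogen, monovalent) → 0 H
  atom 17: C, bond orders sum to 2 (valence 4) → 2 H
  atom 18: C, bond orders sum to 1 (valence 4) → 3 H
Totals → C:12, H:15, Cl:1, I:1, N:3, O:1.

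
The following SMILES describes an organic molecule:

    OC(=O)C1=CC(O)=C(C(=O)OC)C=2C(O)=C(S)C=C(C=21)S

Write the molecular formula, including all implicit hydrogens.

C13H10O6S2

Walk through each heavy atom and fill implicit hydrogens from standard valence (C 4, N 3, O 2, S 2, halogen 1):
  atom 1: O, bond orders sum to 1 (valence 2) → 1 H
  atom 2: C, bond orders sum to 4 (valence 4) → 0 H
  atom 3: O, bond orders sum to 2 (valence 2) → 0 H
  atom 4: C, bond orders sum to 4 (valence 4) → 0 H
  atom 5: C, bond orders sum to 3 (valence 4) → 1 H
  atom 6: C, bond orders sum to 4 (valence 4) → 0 H
  atom 7: O, bond orders sum to 1 (valence 2) → 1 H
  atom 8: C, bond orders sum to 4 (valence 4) → 0 H
  atom 9: C, bond orders sum to 4 (valence 4) → 0 H
  atom 10: O, bond orders sum to 2 (valence 2) → 0 H
  atom 11: O, bond orders sum to 2 (valence 2) → 0 H
  atom 12: C, bond orders sum to 1 (valence 4) → 3 H
  atom 13: C, bond orders sum to 4 (valence 4) → 0 H
  atom 14: C, bond orders sum to 4 (valence 4) → 0 H
  atom 15: O, bond orders sum to 1 (valence 2) → 1 H
  atom 16: C, bond orders sum to 4 (valence 4) → 0 H
  atom 17: S, bond orders sum to 1 (valence 2) → 1 H
  atom 18: C, bond orders sum to 3 (valence 4) → 1 H
  atom 19: C, bond orders sum to 4 (valence 4) → 0 H
  atom 20: C, bond orders sum to 4 (valence 4) → 0 H
  atom 21: S, bond orders sum to 1 (valence 2) → 1 H
Totals → C:13, H:10, O:6, S:2.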